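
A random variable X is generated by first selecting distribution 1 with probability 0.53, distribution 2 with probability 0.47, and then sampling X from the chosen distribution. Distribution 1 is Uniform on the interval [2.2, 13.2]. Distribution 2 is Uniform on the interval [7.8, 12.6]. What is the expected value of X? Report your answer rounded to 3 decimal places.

Component means — 1: 7.7; 2: 10.2.
E[X] = 0.53·7.7 + 0.47·10.2 = 8.875.

8.875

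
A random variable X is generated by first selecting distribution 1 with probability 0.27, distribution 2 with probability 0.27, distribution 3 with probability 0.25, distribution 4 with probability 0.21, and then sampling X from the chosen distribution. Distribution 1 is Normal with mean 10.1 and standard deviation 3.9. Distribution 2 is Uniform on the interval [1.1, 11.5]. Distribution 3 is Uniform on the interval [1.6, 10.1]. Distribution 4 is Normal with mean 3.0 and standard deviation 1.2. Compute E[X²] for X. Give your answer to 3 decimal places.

For each component E[X²] = Var + (mean)², giving 1: 117.22; 2: 48.7033; 3: 40.2433; 4: 10.44.
Overall E[X²] = 0.27·117.22 + 0.27·48.7033 + 0.25·40.2433 + 0.21·10.44 = 57.0525.

57.053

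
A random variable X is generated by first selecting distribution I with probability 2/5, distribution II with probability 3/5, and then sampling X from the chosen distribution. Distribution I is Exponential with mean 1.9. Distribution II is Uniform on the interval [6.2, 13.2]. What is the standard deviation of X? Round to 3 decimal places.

Per component, I: μ=1.9, E[X²]=7.22; II: μ=9.7, E[X²]=98.1733.
E[X] = 0.4·1.9 + 0.6·9.7 = 6.58.
E[X²] = 0.4·7.22 + 0.6·98.1733 = 61.792.
Var(X) = E[X²] − (E[X])² = 61.792 − 43.2964 = 18.4956.
SD(X) = √18.4956 = 4.30065.

4.301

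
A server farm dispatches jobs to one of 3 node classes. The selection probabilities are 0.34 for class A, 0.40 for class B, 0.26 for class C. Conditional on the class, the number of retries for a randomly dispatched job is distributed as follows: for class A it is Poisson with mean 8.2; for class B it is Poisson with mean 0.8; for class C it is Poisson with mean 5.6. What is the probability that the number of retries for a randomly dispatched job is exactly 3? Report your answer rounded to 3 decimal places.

Conditional on each class, P(X = 3): A: 0.0252392; B: 0.0383427; C: 0.108234.
By total probability, P(X = 3) = 0.34·0.0252392 + 0.4·0.0383427 + 0.26·0.108234 = 0.0520593.

0.052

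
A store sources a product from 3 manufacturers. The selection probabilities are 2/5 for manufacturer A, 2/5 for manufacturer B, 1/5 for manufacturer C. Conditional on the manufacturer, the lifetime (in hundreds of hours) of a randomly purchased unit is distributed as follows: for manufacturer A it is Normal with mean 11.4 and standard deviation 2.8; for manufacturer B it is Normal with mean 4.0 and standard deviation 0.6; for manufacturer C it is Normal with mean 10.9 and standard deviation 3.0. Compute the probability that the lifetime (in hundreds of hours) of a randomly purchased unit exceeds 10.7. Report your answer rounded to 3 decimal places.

0.345

Conditional on each manufacturer, P(X > 10.7): A: 0.598706; B: 0; C: 0.526576.
By total probability, P(X > 10.7) = 0.4·0.598706 + 0.4·0 + 0.2·0.526576 = 0.344798.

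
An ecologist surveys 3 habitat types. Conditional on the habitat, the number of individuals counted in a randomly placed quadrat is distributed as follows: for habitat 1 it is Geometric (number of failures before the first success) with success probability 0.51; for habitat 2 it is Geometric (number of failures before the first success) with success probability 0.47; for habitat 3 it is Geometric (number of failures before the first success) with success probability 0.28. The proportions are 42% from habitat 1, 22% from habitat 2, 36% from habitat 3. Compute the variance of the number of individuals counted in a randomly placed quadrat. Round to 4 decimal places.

5.1851

Per component, 1: μ=0.960784, E[X²]=2.807; 2: μ=1.12766, E[X²]=3.67089; 3: μ=2.57143, E[X²]=15.7959.
E[X] = 0.42·0.960784 + 0.22·1.12766 + 0.36·2.57143 = 1.57733.
E[X²] = 0.42·2.807 + 0.22·3.67089 + 0.36·15.7959 = 7.67307.
Var(X) = E[X²] − (E[X])² = 7.67307 − 2.48797 = 5.1851.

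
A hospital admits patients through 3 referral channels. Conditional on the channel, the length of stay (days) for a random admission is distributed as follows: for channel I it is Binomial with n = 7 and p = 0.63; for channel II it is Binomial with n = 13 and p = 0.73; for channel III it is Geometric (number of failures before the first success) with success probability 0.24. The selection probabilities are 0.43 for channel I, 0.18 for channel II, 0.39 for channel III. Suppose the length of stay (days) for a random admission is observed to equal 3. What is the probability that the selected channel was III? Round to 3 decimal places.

0.368

Likelihoods P(X=3 | ·): I: 0.16402; II: 0.000229072; III: 0.105354.
Posterior ∝ prior × likelihood. Numerator for III: 0.39·0.105354 = 0.0410882.
Normalizing constant: 0.43·0.16402 + 0.18·0.000229072 + 0.39·0.105354 = 0.111658.
P(III | observation) = 0.0410882 / 0.111658 = 0.367982.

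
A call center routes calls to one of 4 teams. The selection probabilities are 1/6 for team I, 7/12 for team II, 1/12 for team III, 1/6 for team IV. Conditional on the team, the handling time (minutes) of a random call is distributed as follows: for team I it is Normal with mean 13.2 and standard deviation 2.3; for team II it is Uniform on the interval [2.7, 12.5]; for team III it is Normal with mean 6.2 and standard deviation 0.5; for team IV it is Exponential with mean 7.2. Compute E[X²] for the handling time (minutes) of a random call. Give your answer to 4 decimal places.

88.7878

For each component E[X²] = Var + (mean)², giving I: 179.53; II: 65.7633; III: 38.69; IV: 103.68.
Overall E[X²] = 0.166667·179.53 + 0.583333·65.7633 + 0.0833333·38.69 + 0.166667·103.68 = 88.7878.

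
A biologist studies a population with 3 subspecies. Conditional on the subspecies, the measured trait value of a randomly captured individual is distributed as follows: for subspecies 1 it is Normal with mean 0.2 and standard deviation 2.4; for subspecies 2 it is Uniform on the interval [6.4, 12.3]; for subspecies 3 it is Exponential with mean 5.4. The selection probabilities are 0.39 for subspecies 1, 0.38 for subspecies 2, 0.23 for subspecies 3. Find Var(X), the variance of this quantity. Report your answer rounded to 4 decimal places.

Per component, 1: μ=0.2, E[X²]=5.8; 2: μ=9.35, E[X²]=90.3233; 3: μ=5.4, E[X²]=58.32.
E[X] = 0.39·0.2 + 0.38·9.35 + 0.23·5.4 = 4.873.
E[X²] = 0.39·5.8 + 0.38·90.3233 + 0.23·58.32 = 49.9985.
Var(X) = E[X²] − (E[X])² = 49.9985 − 23.7461 = 26.2523.

26.2523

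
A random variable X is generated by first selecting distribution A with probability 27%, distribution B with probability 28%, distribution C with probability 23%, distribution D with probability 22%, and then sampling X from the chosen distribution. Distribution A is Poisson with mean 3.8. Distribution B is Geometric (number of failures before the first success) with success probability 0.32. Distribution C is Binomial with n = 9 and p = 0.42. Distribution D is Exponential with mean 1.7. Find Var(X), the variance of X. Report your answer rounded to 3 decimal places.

Per component, A: μ=3.8, E[X²]=18.24; B: μ=2.125, E[X²]=11.1562; C: μ=3.78, E[X²]=16.4808; D: μ=1.7, E[X²]=5.78.
E[X] = 0.27·3.8 + 0.28·2.125 + 0.23·3.78 + 0.22·1.7 = 2.8644.
E[X²] = 0.27·18.24 + 0.28·11.1562 + 0.23·16.4808 + 0.22·5.78 = 13.1107.
Var(X) = E[X²] − (E[X])² = 13.1107 − 8.20479 = 4.90595.

4.906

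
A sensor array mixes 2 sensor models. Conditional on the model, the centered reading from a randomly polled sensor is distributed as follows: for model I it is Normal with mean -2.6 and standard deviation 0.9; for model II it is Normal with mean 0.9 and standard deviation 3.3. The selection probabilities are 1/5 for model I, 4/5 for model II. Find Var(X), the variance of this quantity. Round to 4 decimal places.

Per component, I: μ=-2.6, E[X²]=7.57; II: μ=0.9, E[X²]=11.7.
E[X] = 0.2·-2.6 + 0.8·0.9 = 0.2.
E[X²] = 0.2·7.57 + 0.8·11.7 = 10.874.
Var(X) = E[X²] − (E[X])² = 10.874 − 0.04 = 10.834.

10.8340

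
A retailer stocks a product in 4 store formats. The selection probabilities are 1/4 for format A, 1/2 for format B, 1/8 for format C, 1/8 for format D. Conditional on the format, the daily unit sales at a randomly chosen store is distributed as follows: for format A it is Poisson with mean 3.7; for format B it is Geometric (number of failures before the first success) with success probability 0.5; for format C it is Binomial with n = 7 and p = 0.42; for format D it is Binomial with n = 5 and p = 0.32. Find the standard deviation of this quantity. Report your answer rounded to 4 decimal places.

1.9045

Per component, A: μ=3.7, E[X²]=17.39; B: μ=1, E[X²]=3; C: μ=2.94, E[X²]=10.3488; D: μ=1.6, E[X²]=3.648.
E[X] = 0.25·3.7 + 0.5·1 + 0.125·2.94 + 0.125·1.6 = 1.9925.
E[X²] = 0.25·17.39 + 0.5·3 + 0.125·10.3488 + 0.125·3.648 = 7.5971.
Var(X) = E[X²] − (E[X])² = 7.5971 − 3.97006 = 3.62704.
SD(X) = √3.62704 = 1.90448.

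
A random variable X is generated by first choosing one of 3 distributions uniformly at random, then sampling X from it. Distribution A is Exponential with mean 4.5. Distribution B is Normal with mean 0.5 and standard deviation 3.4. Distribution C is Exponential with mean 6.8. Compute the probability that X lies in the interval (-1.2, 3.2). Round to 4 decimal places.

Conditional on each component, P(-1.2 < X < 3.2): A: 0.508902; B: 0.477899; C: 0.375365.
By total probability, P(-1.2 < X < 3.2) = 0.333333·0.508902 + 0.333333·0.477899 + 0.333333·0.375365 = 0.454055.

0.4541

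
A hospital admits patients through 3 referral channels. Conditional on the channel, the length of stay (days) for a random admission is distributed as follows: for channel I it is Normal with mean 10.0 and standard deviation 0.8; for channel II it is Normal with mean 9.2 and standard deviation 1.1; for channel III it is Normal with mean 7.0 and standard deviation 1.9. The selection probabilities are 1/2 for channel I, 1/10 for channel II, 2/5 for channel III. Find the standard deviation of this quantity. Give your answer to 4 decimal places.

1.9775

Per component, I: μ=10, E[X²]=100.64; II: μ=9.2, E[X²]=85.85; III: μ=7, E[X²]=52.61.
E[X] = 0.5·10 + 0.1·9.2 + 0.4·7 = 8.72.
E[X²] = 0.5·100.64 + 0.1·85.85 + 0.4·52.61 = 79.949.
Var(X) = E[X²] − (E[X])² = 79.949 − 76.0384 = 3.9106.
SD(X) = √3.9106 = 1.97752.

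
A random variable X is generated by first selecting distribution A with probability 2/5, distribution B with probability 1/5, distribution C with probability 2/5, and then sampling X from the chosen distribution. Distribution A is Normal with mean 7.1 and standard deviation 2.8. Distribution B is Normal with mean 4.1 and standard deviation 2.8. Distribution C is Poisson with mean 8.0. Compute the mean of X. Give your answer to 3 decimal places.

6.860

Component means — A: 7.1; B: 4.1; C: 8.
E[X] = 0.4·7.1 + 0.2·4.1 + 0.4·8 = 6.86.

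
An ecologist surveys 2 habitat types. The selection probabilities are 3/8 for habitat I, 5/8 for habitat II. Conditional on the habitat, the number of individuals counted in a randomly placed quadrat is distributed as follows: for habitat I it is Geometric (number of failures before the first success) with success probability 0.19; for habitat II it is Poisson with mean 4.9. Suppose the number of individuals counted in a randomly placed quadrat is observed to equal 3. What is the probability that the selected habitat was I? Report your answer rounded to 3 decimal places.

0.293

Likelihoods P(X=3 | ·): I: 0.100974; II: 0.146014.
Posterior ∝ prior × likelihood. Numerator for I: 0.375·0.100974 = 0.0378652.
Normalizing constant: 0.375·0.100974 + 0.625·0.146014 = 0.129124.
P(I | observation) = 0.0378652 / 0.129124 = 0.293247.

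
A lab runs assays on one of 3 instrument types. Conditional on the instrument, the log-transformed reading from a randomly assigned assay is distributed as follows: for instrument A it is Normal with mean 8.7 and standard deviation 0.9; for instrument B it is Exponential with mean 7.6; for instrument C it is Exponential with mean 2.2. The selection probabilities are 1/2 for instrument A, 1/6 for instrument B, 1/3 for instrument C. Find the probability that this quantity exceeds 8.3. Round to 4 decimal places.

0.3994

Conditional on each instrument, P(X > 8.3): A: 0.671639; B: 0.335509; C: 0.0229893.
By total probability, P(X > 8.3) = 0.5·0.671639 + 0.166667·0.335509 + 0.333333·0.0229893 = 0.399401.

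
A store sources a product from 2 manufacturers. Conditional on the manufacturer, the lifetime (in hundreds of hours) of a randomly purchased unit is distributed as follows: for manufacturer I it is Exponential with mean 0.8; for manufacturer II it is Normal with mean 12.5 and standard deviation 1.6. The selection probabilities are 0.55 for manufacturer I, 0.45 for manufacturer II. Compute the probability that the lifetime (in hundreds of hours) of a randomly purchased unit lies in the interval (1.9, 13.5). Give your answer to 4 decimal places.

0.3815

Conditional on each manufacturer, P(1.9 < X < 13.5): I: 0.0930144; II: 0.734014.
By total probability, P(1.9 < X < 13.5) = 0.55·0.0930144 + 0.45·0.734014 = 0.381464.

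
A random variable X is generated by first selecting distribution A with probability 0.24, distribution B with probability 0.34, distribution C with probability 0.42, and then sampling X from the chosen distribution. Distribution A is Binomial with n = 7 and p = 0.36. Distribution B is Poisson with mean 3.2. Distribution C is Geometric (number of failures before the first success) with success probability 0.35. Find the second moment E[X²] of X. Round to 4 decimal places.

For each component E[X²] = Var + (mean)², giving A: 7.9632; B: 13.44; C: 8.7551.
Overall E[X²] = 0.24·7.9632 + 0.34·13.44 + 0.42·8.7551 = 10.1579.

10.1579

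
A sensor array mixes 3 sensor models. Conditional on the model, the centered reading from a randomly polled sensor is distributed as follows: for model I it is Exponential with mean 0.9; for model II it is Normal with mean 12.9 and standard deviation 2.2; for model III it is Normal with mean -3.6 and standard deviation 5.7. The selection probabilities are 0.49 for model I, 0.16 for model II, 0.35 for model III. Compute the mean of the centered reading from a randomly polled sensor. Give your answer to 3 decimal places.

1.245

Component means — I: 0.9; II: 12.9; III: -3.6.
E[X] = 0.49·0.9 + 0.16·12.9 + 0.35·-3.6 = 1.245.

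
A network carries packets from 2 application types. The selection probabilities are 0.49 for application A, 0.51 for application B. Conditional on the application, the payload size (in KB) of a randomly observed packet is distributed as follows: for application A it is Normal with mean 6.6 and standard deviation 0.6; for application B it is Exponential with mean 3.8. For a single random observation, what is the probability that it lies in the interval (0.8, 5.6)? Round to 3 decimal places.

Conditional on each application, P(0.8 < X < 5.6): A: 0.0477904; B: 0.581078.
By total probability, P(0.8 < X < 5.6) = 0.49·0.0477904 + 0.51·0.581078 = 0.319767.

0.320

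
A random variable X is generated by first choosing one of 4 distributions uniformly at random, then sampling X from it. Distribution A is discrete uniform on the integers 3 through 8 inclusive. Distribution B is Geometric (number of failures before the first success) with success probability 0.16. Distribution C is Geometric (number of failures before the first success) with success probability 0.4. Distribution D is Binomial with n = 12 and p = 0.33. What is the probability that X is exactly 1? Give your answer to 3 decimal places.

Conditional on each component, P(X = 1): A: 0; B: 0.1344; C: 0.24; D: 0.0483635.
By total probability, P(X = 1) = 0.25·0 + 0.25·0.1344 + 0.25·0.24 + 0.25·0.0483635 = 0.105691.

0.106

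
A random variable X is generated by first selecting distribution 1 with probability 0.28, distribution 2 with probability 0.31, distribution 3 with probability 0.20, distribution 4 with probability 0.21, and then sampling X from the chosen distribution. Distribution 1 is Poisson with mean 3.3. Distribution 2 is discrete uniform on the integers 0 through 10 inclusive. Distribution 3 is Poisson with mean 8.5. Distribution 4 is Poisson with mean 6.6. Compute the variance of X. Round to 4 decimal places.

10.5932

Per component, 1: μ=3.3, E[X²]=14.19; 2: μ=5, E[X²]=35; 3: μ=8.5, E[X²]=80.75; 4: μ=6.6, E[X²]=50.16.
E[X] = 0.28·3.3 + 0.31·5 + 0.2·8.5 + 0.21·6.6 = 5.56.
E[X²] = 0.28·14.19 + 0.31·35 + 0.2·80.75 + 0.21·50.16 = 41.5068.
Var(X) = E[X²] − (E[X])² = 41.5068 − 30.9136 = 10.5932.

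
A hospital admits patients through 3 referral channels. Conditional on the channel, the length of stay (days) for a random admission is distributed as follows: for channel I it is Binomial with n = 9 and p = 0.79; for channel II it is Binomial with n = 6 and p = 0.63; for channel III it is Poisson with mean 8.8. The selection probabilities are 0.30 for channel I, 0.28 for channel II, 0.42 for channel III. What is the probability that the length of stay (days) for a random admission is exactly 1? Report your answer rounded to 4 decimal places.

Conditional on each channel, P(X = 1): I: 2.68921e-05; II: 0.026212; III: 0.00132645.
By total probability, P(X = 1) = 0.3·2.68921e-05 + 0.28·0.026212 + 0.42·0.00132645 = 0.00790454.

0.0079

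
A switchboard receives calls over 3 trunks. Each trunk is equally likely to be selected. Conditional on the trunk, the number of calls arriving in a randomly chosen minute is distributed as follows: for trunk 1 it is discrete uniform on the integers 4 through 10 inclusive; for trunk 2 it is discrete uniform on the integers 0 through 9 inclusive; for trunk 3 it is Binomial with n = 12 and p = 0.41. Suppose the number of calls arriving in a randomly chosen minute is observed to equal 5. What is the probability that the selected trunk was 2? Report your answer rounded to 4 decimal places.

0.2122

Likelihoods P(X=5 | ·): 1: 0.142857; 2: 0.1; 3: 0.228354.
Posterior ∝ prior × likelihood. Numerator for 2: 0.333333·0.1 = 0.0333333.
Normalizing constant: 0.333333·0.142857 + 0.333333·0.1 + 0.333333·0.228354 = 0.15707.
P(2 | observation) = 0.0333333 / 0.15707 = 0.212219.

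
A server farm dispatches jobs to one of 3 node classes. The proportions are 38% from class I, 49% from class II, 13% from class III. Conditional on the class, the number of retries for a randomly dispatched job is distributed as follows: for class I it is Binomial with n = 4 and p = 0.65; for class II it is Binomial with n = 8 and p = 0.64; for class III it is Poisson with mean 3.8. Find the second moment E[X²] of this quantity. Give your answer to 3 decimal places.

19.034

For each component E[X²] = Var + (mean)², giving I: 7.67; II: 28.0576; III: 18.24.
Overall E[X²] = 0.38·7.67 + 0.49·28.0576 + 0.13·18.24 = 19.034.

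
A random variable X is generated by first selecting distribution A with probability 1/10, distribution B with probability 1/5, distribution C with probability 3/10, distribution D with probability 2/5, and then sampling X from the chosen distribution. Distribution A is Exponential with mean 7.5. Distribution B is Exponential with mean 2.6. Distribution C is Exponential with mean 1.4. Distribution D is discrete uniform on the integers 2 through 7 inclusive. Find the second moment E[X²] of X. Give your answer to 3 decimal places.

For each component E[X²] = Var + (mean)², giving A: 112.5; B: 13.52; C: 3.92; D: 23.1667.
Overall E[X²] = 0.1·112.5 + 0.2·13.52 + 0.3·3.92 + 0.4·23.1667 = 24.3967.

24.397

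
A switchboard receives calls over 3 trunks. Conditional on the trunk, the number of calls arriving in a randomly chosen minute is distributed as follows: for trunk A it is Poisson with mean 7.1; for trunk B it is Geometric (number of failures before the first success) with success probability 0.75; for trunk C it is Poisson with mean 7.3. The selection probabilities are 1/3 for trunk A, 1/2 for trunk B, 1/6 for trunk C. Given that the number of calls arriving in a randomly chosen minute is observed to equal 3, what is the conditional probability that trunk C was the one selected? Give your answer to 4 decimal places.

0.2469

Likelihoods P(X=3 | ·): A: 0.049219; B: 0.0117188; C: 0.0437993.
Posterior ∝ prior × likelihood. Numerator for C: 0.166667·0.0437993 = 0.00729989.
Normalizing constant: 0.333333·0.049219 + 0.5·0.0117188 + 0.166667·0.0437993 = 0.0295656.
P(C | observation) = 0.00729989 / 0.0295656 = 0.246905.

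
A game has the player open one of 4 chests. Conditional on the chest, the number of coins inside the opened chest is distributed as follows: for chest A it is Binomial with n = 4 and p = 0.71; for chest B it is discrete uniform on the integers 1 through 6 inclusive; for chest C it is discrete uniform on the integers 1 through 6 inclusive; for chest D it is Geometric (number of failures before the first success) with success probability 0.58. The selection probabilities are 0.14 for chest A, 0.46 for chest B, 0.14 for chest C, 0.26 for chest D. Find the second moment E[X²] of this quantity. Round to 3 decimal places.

10.805

For each component E[X²] = Var + (mean)², giving A: 8.8892; B: 15.1667; C: 15.1667; D: 1.77289.
Overall E[X²] = 0.14·8.8892 + 0.46·15.1667 + 0.14·15.1667 + 0.26·1.77289 = 10.8054.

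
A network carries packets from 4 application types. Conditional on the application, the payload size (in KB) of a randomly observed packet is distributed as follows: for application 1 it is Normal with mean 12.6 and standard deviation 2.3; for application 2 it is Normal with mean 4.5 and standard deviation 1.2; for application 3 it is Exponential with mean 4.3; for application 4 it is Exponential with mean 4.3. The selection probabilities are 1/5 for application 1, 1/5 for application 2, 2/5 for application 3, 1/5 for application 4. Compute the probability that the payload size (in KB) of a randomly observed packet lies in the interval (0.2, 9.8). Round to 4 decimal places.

Conditional on each application, P(0.2 < X < 9.8): 1: 0.111728; 2: 0.999825; 3: 0.852174; 4: 0.852174.
By total probability, P(0.2 < X < 9.8) = 0.2·0.111728 + 0.2·0.999825 + 0.4·0.852174 + 0.2·0.852174 = 0.733615.

0.7336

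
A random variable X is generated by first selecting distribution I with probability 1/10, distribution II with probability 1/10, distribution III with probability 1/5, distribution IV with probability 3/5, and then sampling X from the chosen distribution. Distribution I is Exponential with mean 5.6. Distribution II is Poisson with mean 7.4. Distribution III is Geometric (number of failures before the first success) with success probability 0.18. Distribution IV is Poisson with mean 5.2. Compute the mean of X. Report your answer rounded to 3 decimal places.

5.331

Component means — I: 5.6; II: 7.4; III: 4.55556; IV: 5.2.
E[X] = 0.1·5.6 + 0.1·7.4 + 0.2·4.55556 + 0.6·5.2 = 5.33111.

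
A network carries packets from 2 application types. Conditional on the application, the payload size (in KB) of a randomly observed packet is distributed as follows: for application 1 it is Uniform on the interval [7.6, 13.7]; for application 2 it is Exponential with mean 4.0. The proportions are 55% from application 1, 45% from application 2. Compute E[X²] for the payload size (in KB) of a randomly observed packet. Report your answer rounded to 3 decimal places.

For each component E[X²] = Var + (mean)², giving 1: 116.523; 2: 32.
Overall E[X²] = 0.55·116.523 + 0.45·32 = 78.4878.

78.488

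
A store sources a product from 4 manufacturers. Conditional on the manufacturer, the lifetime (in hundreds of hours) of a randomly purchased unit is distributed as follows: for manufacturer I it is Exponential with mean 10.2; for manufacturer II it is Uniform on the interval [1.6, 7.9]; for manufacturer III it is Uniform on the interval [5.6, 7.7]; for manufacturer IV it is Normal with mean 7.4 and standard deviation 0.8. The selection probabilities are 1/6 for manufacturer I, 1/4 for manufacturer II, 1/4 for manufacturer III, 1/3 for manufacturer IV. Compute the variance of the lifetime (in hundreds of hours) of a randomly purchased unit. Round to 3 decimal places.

21.528

Per component, I: μ=10.2, E[X²]=208.08; II: μ=4.75, E[X²]=25.87; III: μ=6.65, E[X²]=44.59; IV: μ=7.4, E[X²]=55.4.
E[X] = 0.166667·10.2 + 0.25·4.75 + 0.25·6.65 + 0.333333·7.4 = 7.01667.
E[X²] = 0.166667·208.08 + 0.25·25.87 + 0.25·44.59 + 0.333333·55.4 = 70.7617.
Var(X) = E[X²] − (E[X])² = 70.7617 − 49.2336 = 21.5281.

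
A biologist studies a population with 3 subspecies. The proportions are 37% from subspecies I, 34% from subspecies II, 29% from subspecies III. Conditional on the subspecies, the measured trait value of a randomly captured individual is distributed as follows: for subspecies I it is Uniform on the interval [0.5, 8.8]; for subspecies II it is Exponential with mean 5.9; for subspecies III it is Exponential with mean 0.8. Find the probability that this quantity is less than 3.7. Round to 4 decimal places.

0.5882

Conditional on each subspecies, P(X < 3.7): I: 0.385542; II: 0.465871; III: 0.990196.
By total probability, P(X < 3.7) = 0.37·0.385542 + 0.34·0.465871 + 0.29·0.990196 = 0.588204.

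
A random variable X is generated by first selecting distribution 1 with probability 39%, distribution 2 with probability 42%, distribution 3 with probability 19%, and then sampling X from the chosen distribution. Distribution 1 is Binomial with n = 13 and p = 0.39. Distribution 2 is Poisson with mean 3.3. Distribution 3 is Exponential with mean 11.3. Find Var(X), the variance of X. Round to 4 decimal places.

Per component, 1: μ=5.07, E[X²]=28.7976; 2: μ=3.3, E[X²]=14.19; 3: μ=11.3, E[X²]=255.38.
E[X] = 0.39·5.07 + 0.42·3.3 + 0.19·11.3 = 5.5103.
E[X²] = 0.39·28.7976 + 0.42·14.19 + 0.19·255.38 = 65.7131.
Var(X) = E[X²] − (E[X])² = 65.7131 − 30.3634 = 35.3497.

35.3497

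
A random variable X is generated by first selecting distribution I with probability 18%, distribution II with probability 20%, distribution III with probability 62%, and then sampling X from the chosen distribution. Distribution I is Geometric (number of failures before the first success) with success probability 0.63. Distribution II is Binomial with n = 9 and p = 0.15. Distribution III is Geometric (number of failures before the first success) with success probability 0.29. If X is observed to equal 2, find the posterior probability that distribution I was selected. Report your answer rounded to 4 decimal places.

0.0982

Likelihoods P(X=2 | ·): I: 0.086247; II: 0.259667; III: 0.146189.
Posterior ∝ prior × likelihood. Numerator for I: 0.18·0.086247 = 0.0155245.
Normalizing constant: 0.18·0.086247 + 0.2·0.259667 + 0.62·0.146189 = 0.158095.
P(I | observation) = 0.0155245 / 0.158095 = 0.098197.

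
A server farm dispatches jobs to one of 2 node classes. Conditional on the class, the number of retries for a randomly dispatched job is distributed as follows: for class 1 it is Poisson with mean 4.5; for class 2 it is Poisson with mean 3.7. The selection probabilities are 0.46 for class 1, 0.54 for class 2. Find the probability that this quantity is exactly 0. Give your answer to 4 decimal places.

Conditional on each class, P(X = 0): 1: 0.011109; 2: 0.0247235.
By total probability, P(X = 0) = 0.46·0.011109 + 0.54·0.0247235 = 0.0184608.

0.0185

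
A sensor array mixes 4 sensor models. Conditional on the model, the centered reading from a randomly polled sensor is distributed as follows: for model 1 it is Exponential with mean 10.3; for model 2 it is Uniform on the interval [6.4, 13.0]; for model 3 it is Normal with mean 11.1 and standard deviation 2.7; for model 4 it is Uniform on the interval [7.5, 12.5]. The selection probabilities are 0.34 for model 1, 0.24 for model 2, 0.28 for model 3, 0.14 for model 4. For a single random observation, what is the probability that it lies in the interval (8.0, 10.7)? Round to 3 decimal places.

Conditional on each model, P(8.0 < X < 10.7): 1: 0.106055; 2: 0.409091; 3: 0.315659; 4: 0.54.
By total probability, P(8.0 < X < 10.7) = 0.34·0.106055 + 0.24·0.409091 + 0.28·0.315659 + 0.14·0.54 = 0.298225.

0.298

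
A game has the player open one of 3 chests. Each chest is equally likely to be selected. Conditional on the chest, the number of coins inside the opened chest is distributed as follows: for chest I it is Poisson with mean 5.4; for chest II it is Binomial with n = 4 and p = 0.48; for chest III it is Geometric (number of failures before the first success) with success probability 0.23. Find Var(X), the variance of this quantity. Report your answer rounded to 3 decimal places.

9.025

Per component, I: μ=5.4, E[X²]=34.56; II: μ=1.92, E[X²]=4.6848; III: μ=3.34783, E[X²]=25.7637.
E[X] = 0.333333·5.4 + 0.333333·1.92 + 0.333333·3.34783 = 3.55594.
E[X²] = 0.333333·34.56 + 0.333333·4.6848 + 0.333333·25.7637 = 21.6695.
Var(X) = E[X²] − (E[X])² = 21.6695 − 12.6447 = 9.02478.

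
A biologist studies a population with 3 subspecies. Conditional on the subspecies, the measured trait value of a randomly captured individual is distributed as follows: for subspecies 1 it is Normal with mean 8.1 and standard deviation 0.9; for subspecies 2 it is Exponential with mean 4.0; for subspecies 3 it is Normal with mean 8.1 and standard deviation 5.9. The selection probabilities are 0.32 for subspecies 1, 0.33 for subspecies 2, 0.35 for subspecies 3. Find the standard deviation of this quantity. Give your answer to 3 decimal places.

4.630

Per component, 1: μ=8.1, E[X²]=66.42; 2: μ=4, E[X²]=32; 3: μ=8.1, E[X²]=100.42.
E[X] = 0.32·8.1 + 0.33·4 + 0.35·8.1 = 6.747.
E[X²] = 0.32·66.42 + 0.33·32 + 0.35·100.42 = 66.9614.
Var(X) = E[X²] − (E[X])² = 66.9614 − 45.522 = 21.4394.
SD(X) = √21.4394 = 4.63027.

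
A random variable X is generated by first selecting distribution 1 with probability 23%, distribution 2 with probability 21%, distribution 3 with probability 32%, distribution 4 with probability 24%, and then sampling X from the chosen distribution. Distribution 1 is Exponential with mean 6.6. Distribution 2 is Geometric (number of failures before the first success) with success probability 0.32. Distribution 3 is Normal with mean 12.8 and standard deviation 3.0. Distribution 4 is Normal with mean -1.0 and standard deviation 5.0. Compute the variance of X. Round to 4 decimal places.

50.0539

Per component, 1: μ=6.6, E[X²]=87.12; 2: μ=2.125, E[X²]=11.1562; 3: μ=12.8, E[X²]=172.84; 4: μ=-1, E[X²]=26.
E[X] = 0.23·6.6 + 0.21·2.125 + 0.32·12.8 + 0.24·-1 = 5.82025.
E[X²] = 0.23·87.12 + 0.21·11.1562 + 0.32·172.84 + 0.24·26 = 83.9292.
Var(X) = E[X²] − (E[X])² = 83.9292 − 33.8753 = 50.0539.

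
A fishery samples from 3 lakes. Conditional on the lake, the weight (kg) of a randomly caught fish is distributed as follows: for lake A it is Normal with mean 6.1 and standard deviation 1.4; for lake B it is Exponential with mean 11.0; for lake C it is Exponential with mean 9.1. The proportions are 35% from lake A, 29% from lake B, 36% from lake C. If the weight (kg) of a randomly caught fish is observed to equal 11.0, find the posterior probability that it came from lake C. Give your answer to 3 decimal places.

0.544

Likelihoods f(11.0 | ·): A: 0.000623345; B: 0.0334436; C: 0.0328086.
Posterior ∝ prior × likelihood. Numerator for C: 0.36·0.0328086 = 0.0118111.
Normalizing constant: 0.35·0.000623345 + 0.29·0.0334436 + 0.36·0.0328086 = 0.0217279.
P(C | observation) = 0.0118111 / 0.0217279 = 0.543591.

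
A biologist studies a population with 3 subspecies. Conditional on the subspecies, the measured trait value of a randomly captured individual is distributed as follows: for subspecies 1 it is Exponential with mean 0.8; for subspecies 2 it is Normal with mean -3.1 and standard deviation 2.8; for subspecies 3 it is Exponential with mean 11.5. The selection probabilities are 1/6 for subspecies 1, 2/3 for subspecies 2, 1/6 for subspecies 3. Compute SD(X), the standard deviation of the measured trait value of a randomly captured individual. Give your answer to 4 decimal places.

Per component, 1: μ=0.8, E[X²]=1.28; 2: μ=-3.1, E[X²]=17.45; 3: μ=11.5, E[X²]=264.5.
E[X] = 0.166667·0.8 + 0.666667·-3.1 + 0.166667·11.5 = -0.0166667.
E[X²] = 0.166667·1.28 + 0.666667·17.45 + 0.166667·264.5 = 55.93.
Var(X) = E[X²] − (E[X])² = 55.93 − 0.000277778 = 55.9297.
SD(X) = √55.9297 = 7.47862.

7.4786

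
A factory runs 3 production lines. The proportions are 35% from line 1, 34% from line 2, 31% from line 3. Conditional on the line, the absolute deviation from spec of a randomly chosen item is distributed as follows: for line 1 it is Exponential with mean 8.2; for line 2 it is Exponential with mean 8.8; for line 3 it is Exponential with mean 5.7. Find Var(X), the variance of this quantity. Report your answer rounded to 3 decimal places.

61.669

Per component, 1: μ=8.2, E[X²]=134.48; 2: μ=8.8, E[X²]=154.88; 3: μ=5.7, E[X²]=64.98.
E[X] = 0.35·8.2 + 0.34·8.8 + 0.31·5.7 = 7.629.
E[X²] = 0.35·134.48 + 0.34·154.88 + 0.31·64.98 = 119.871.
Var(X) = E[X²] − (E[X])² = 119.871 − 58.2016 = 61.6694.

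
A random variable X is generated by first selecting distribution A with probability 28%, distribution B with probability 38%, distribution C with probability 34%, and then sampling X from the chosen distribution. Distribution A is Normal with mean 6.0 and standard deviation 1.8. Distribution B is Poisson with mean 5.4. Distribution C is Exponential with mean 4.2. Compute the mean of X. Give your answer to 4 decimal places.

5.1600

Component means — A: 6; B: 5.4; C: 4.2.
E[X] = 0.28·6 + 0.38·5.4 + 0.34·4.2 = 5.16.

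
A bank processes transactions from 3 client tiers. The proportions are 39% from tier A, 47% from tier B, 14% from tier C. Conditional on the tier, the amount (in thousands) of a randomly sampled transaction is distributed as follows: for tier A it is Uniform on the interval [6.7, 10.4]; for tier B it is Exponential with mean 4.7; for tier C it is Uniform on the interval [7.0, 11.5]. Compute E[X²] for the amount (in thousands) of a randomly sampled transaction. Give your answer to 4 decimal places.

61.9345

For each component E[X²] = Var + (mean)², giving A: 74.2433; B: 44.18; C: 87.25.
Overall E[X²] = 0.39·74.2433 + 0.47·44.18 + 0.14·87.25 = 61.9345.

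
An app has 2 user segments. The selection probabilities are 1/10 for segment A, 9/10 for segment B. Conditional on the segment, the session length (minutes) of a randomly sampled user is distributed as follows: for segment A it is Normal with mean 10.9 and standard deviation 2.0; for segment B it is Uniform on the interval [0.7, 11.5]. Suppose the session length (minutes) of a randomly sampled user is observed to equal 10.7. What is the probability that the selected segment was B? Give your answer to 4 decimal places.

0.8076

Likelihoods f(10.7 | ·): A: 0.198476; B: 0.0925926.
Posterior ∝ prior × likelihood. Numerator for B: 0.9·0.0925926 = 0.0833333.
Normalizing constant: 0.1·0.198476 + 0.9·0.0925926 = 0.103181.
P(B | observation) = 0.0833333 / 0.103181 = 0.807643.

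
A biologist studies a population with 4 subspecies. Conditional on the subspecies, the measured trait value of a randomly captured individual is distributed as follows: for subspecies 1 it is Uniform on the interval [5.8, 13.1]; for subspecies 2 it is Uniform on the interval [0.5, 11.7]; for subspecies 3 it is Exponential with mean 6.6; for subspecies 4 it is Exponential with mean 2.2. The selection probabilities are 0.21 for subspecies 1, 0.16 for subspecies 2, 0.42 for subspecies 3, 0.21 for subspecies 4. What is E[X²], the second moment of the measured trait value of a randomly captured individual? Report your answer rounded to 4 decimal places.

65.9354

For each component E[X²] = Var + (mean)², giving 1: 93.7433; 2: 47.6633; 3: 87.12; 4: 9.68.
Overall E[X²] = 0.21·93.7433 + 0.16·47.6633 + 0.42·87.12 + 0.21·9.68 = 65.9354.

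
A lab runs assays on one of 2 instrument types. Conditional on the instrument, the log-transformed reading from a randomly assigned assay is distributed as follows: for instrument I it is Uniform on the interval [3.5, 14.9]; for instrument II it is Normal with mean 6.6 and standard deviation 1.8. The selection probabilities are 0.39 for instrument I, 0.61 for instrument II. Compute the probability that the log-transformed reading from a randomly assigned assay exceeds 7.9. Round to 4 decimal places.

0.3829

Conditional on each instrument, P(X > 7.9): I: 0.614035; II: 0.235079.
By total probability, P(X > 7.9) = 0.39·0.614035 + 0.61·0.235079 = 0.382872.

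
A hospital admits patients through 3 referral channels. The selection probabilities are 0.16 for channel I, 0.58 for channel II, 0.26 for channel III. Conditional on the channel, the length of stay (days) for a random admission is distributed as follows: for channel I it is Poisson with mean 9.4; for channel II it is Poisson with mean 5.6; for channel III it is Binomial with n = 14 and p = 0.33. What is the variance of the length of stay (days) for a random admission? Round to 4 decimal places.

7.9922

Per component, I: μ=9.4, E[X²]=97.76; II: μ=5.6, E[X²]=36.96; III: μ=4.62, E[X²]=24.4398.
E[X] = 0.16·9.4 + 0.58·5.6 + 0.26·4.62 = 5.9532.
E[X²] = 0.16·97.76 + 0.58·36.96 + 0.26·24.4398 = 43.4327.
Var(X) = E[X²] − (E[X])² = 43.4327 − 35.4406 = 7.99216.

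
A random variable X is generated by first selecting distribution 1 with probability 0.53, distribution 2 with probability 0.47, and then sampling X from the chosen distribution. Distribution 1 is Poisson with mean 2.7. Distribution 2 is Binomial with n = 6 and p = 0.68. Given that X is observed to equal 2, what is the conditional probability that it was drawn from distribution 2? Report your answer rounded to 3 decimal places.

Likelihoods P(X=2 | ·): 1: 0.244964; 2: 0.0727292.
Posterior ∝ prior × likelihood. Numerator for 2: 0.47·0.0727292 = 0.0341827.
Normalizing constant: 0.53·0.244964 + 0.47·0.0727292 = 0.164014.
P(2 | observation) = 0.0341827 / 0.164014 = 0.208414.

0.208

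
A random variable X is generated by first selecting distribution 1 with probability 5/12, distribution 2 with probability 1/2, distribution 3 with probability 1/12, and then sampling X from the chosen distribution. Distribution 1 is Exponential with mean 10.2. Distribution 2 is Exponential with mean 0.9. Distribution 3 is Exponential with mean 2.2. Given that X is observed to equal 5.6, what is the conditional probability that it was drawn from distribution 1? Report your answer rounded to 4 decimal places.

0.8527

Likelihoods f(5.6 | ·): 1: 0.0566192; 2: 0.00220537; 3: 0.0356534.
Posterior ∝ prior × likelihood. Numerator for 1: 0.416667·0.0566192 = 0.0235913.
Normalizing constant: 0.416667·0.0566192 + 0.5·0.00220537 + 0.0833333·0.0356534 = 0.0276651.
P(1 | observation) = 0.0235913 / 0.0276651 = 0.852746.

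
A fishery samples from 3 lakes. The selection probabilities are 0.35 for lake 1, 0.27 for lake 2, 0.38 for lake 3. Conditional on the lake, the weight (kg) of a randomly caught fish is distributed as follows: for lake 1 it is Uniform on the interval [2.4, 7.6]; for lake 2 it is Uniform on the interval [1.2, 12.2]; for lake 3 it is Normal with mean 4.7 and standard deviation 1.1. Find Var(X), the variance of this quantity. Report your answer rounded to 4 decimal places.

Per component, 1: μ=5, E[X²]=27.2533; 2: μ=6.7, E[X²]=54.9733; 3: μ=4.7, E[X²]=23.3.
E[X] = 0.35·5 + 0.27·6.7 + 0.38·4.7 = 5.345.
E[X²] = 0.35·27.2533 + 0.27·54.9733 + 0.38·23.3 = 33.2355.
Var(X) = E[X²] − (E[X])² = 33.2355 − 28.569 = 4.66644.

4.6664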